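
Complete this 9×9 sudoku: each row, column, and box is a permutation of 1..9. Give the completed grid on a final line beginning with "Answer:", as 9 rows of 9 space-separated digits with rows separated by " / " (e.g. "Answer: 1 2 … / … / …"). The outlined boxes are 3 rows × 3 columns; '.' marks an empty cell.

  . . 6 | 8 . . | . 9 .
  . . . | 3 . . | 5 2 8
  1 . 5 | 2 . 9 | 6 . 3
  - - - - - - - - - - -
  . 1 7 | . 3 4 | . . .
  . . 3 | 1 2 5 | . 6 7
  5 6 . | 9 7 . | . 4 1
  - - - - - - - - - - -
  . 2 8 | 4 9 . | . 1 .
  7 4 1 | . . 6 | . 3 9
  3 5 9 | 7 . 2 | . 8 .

Step 1. [r1c7∈{1,4,7}] in col 7, 1 fits only at r1c7. So r1c7=1.
Step 2. [r5c1∈{4,8,9}] 4 has one home in row 5: r5c1 ⇒ r5c1=4.
Step 3. [r4c1∈{2,8,9}] r4c1 is the only open cell in col 1 admitting 8 ⇒ r4c1=8.
Step 4. [r4c9∈{2,5}] 2 has one home in col 9: r4c9, so r4c9=2.
Step 5. [r3c5∈{4}] r3c5 is down to just 4, so r3c5=4.
Step 6. [r9c9∈{4,6}] row 9 places 6 nowhere but r9c9 ⇒ r9c9=6.
Step 7. [r5c7∈{8,9}] r5c7 is the only open cell in row 5 admitting 8. So r5c7=8.
Step 8. [r1c6∈{7}] only 7 remains possible at r1c6, so r1c6=7.
Step 9. [r2c2∈{7,9}] 7 has one home in row 2: r2c2 ⇒ r2c2=7.
Step 10. [r2c5∈{1,6}] in row 2, 6 fits only at r2c5. So r2c5=6.
Step 11. [r8c5∈{5,8}] across row 8, 8 lands solely at r8c5. So r8c5=8.
Step 12. [r1c2∈{3}] r1c2 has the single candidate 3 ⇒ r1c2=3.
Step 13. [r6c6∈{8}] r6c6 is down to just 8, so r6c6=8.
Step 14. [r8c4∈{5}] r8c4 has the single candidate 5, so r8c4=5.
Step 15. [r7c7∈{7}] r7c7's peers cover all but 7, so r7c7=7.
Step 16. [r8c7∈{2}] r8c7 is down to just 2, so r8c7=2.
Step 17. [r6c7∈{3}] only 3 remains possible at r6c7. So r6c7=3.
Step 18. [r2c1∈{9}] only 9 remains possible at r2c1, so r2c1=9.
Step 19. [r6c3∈{2}] r6c3 has the single candidate 2. So r6c3=2.
Step 20. [r3c2∈{8}] r3c2 has the single candidate 8 ⇒ r3c2=8.
Step 21. [r5c2∈{9}] r5c2 is down to just 9, so r5c2=9.
Step 22. [r7c6∈{3}] r7c6 has the single candidate 3. So r7c6=3.
Step 23. [r1c9∈{4}] r1c9 has the single candidate 4. So r1c9=4.
Step 24. [r9c7∈{4}] r9c7's peers cover all but 4, so r9c7=4.
Step 25. [r4c7∈{9}] r4c7 is down to just 9, so r4c7=9.
Step 26. [r3c8∈{7}] r3c8's peers cover all but 7, so r3c8=7.
Step 27. [r1c1∈{2}] r1c1 has the single candidate 2 ⇒ r1c1=2.
Step 28. [r2c3∈{4}] nothing but 4 survives at r2c3 ⇒ r2c3=4.
Step 29. [r4c8∈{5}] r4c8's peers cover all but 5, so r4c8=5.
Step 30. [r4c4∈{6}] r4c4's peers cover all but 6. So r4c4=6.
Step 31. [r2c6∈{1}] r2c6's peers cover all but 1 ⇒ r2c6=1.
Step 32. [r7c9∈{5}] r7c9 is down to just 5, so r7c9=5.
Step 33. [r9c5∈{1}] r9c5's peers cover all but 1. So r9c5=1.
Step 34. [r1c5∈{5}] only 5 remains possible at r1c5. So r1c5=5.
Step 35. [r7c1∈{6}] only 6 remains possible at r7c1 ⇒ r7c1=6.

Answer: 2 3 6 8 5 7 1 9 4 / 9 7 4 3 6 1 5 2 8 / 1 8 5 2 4 9 6 7 3 / 8 1 7 6 3 4 9 5 2 / 4 9 3 1 2 5 8 6 7 / 5 6 2 9 7 8 3 4 1 / 6 2 8 4 9 3 7 1 5 / 7 4 1 5 8 6 2 3 9 / 3 5 9 7 1 2 4 8 6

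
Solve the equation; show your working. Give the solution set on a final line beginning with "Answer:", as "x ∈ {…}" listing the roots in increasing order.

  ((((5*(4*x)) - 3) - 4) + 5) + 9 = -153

Step 1. [((((5*(4*x)) - 3) - 4) + 5) + 9 = -153] +9 is outermost — subtract 9 both sides. So sub: (((5*(4*x)) - 3) - 4) + 5 = -162.
Step 2. [(((5*(4*x)) - 3) - 4) + 5 = -162] subtract 5: x sits inside (… + 5), so sub: ((5*(4*x)) - 3) - 4 = -167.
Step 3. [((5*(4*x)) - 3) - 4 = -167] 4 comes off first (add 4), so sub: (5*(4*x)) - 3 = -163.
Step 4. [(5*(4*x)) - 3 = -163] the outer -3 inverts by adding 3. So sub: 5*(4*x) = -160.
Step 5. [5*(4*x) = -160] divide by the outer 5, so div: 4*x = -32.
Step 6. [4*x = -32] divide by the outer 4, so div: x = -8.

Answer: x ∈ {-8}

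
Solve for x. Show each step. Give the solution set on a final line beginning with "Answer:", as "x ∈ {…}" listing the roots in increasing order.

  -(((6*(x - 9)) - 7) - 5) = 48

Step 1. [-(((6*(x - 9)) - 7) - 5) = 48] leading − — multiply by −1. So neg: ((6*(x - 9)) - 7) - 5 = -48.
Step 2. [((6*(x - 9)) - 7) - 5 = -48] the outer -5 inverts by adding 5 ⇒ sub: (6*(x - 9)) - 7 = -43.
Step 3. [(6*(x - 9)) - 7 = -43] -7 is outermost — add 7 both sides, so sub: 6*(x - 9) = -36.
Step 4. [6*(x - 9) = -36] 6 out front; divide by 6 ⇒ div: x - 9 = -6.
Step 5. [x - 9 = -6] add 9: x sits inside (… - 9), so sub: x = 3.

Answer: x ∈ {3}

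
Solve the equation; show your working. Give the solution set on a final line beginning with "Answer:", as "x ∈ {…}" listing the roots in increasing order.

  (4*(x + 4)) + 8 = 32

Step 1. [(4*(x + 4)) + 8 = 32] 4 divides every term; factor it out ⇒ factor: (x + 4) + 2 = 8.
Step 2. [(x + 4) + 2 = 8] subtract 2: x sits inside (… + 2) ⇒ sub: x + 4 = 6.
Step 3. [x + 4 = 6] 4 comes off first (subtract 4) ⇒ sub: x = 2.

Answer: x ∈ {2}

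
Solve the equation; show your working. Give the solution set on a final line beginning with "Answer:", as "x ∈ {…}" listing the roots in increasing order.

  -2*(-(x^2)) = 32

Step 1. [-2*(-(x^2)) = 32] -2·(inner) — divide through by -2. So div: -(x^2) = -16.
Step 2. [-(x^2) = -16] flip signs both sides. So neg: x^2 = 16.
Step 3. [x^2 = 16] √ both sides: 16 ≥ 0 gives two branches ⇒ sqrt: x = 4 or -4.

Answer: x ∈ {-4, 4}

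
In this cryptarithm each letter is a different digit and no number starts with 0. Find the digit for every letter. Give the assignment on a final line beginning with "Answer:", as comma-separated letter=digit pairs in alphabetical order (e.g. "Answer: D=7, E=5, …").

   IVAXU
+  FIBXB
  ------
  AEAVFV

Step 1. [A] the sum has 6 digits but both addends have 5; that extra leading digit A is the final carry, namely 1. So A=1.
Step 2. [col 1: U + B ≡ V (mod 10)] column 1 (U + B ≡ V (mod 10), carry-in 0) doesn't pin B yet; pick B=5 and continue, so B=5.
Step 3. [col 1: U + B ≡ V (mod 10)] column 1 (U + B ≡ V (mod 10), carry-in 0) doesn't pin V yet; pick V=7 and continue, so V=7.
Step 4. [col 1: U + B ≡ V (mod 10)] column 1: given B=5, V=7, carry-in 0, and digits 1,5,7 already taken and all letters distinct, U+B≡V (mod 10) forces U=2 ⇒ U=2.
Step 5. [col 2: X + X ≡ F (mod 10)] no forcing yet in column 2 (carry-in 0); X=9 is free and consistent — try it ⇒ X=9.
Step 6. [col 2: X + X ≡ F (mod 10)] from column 2 (X=9, carry-in 0, digits 1,2,5,7,9 already taken and all letters distinct): F must equal 8, so F=8.
Step 7. [col 4: V + I ≡ A (mod 10)] column 4 reads V+I+carry(0)=A with V=7, A=1; with digits 1,2,5,7,8,9 already taken and all letters distinct, the only value for I is 4 ⇒ I=4.
Step 8. [col 5: I + F ≡ E (mod 10)] column 5: given I=4, F=8, carry-in 1, and digits 1,2,4,5,7,8,9 already taken and all letters distinct, I+F≡E (mod 10) forces E=3 ⇒ E=3.

Answer: A=1, B=5, E=3, F=8, I=4, U=2, V=7, X=9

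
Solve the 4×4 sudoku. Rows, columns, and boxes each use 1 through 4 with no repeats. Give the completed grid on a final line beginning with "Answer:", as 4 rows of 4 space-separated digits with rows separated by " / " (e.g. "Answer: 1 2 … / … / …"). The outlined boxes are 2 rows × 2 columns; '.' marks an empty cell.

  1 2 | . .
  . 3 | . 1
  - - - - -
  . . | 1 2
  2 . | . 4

Step 1. [r1c3∈{3,4}] 4 has one home in row 1: r1c3, so r1c3=4.
Step 2. [r3c2∈{4}] only 4 remains possible at r3c2, so r3c2=4.
Step 3. [r2c1∈{4}] r2c1's peers cover all but 4, so r2c1=4.
Step 4. [r3c1∈{3}] r3c1 has the single candidate 3. So r3c1=3.
Step 5. [r2c3∈{2}] only 2 remains possible at r2c3 ⇒ r2c3=2.
Step 6. [r4c3∈{3}] only 3 remains possible at r4c3. So r4c3=3.
Step 7. [r1c4∈{3}] r1c4 is down to just 3, so r1c4=3.
Step 8. [r4c2∈{1}] r4c2 has the single candidate 1, so r4c2=1.

Answer: 1 2 4 3 / 4 3 2 1 / 3 4 1 2 / 2 1 3 4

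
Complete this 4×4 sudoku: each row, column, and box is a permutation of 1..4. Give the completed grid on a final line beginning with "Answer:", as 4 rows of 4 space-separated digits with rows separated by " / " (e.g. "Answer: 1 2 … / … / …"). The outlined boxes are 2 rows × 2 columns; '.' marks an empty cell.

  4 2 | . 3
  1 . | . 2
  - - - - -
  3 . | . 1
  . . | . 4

Step 1. [r4c1∈{2}] r4c1 is down to just 2, so r4c1=2.
Step 2. [r2c2∈{3}] r2c2's peers cover all but 3 ⇒ r2c2=3.
Step 3. [r2c3∈{4}] only 4 remains possible at r2c3. So r2c3=4.
Step 4. [r4c2∈{1}] only 1 remains possible at r4c2, so r4c2=1.
Step 5. [r1c3∈{1}] r1c3 is down to just 1, so r1c3=1.
Step 6. [r4c3∈{3}] r4c3 has the single candidate 3, so r4c3=3.
Step 7. [r3c3∈{2}] r3c3 is down to just 2 ⇒ r3c3=2.
Step 8. [r3c2∈{4}] only 4 remains possible at r3c2, so r3c2=4.

Answer: 4 2 1 3 / 1 3 4 2 / 3 4 2 1 / 2 1 3 4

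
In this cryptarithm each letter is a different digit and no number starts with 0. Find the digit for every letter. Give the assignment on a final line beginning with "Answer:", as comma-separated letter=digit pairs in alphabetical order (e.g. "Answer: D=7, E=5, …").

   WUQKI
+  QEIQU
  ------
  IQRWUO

Step 1. [col 1: I + U ≡ O (mod 10)] no forcing yet in column 1 (carry-in 0); O=3 is free and consistent — try it ⇒ O=3.
Step 2. [col 1: I + U ≡ O (mod 10)] several values work for U in column 1 (I + U ≡ O (mod 10), carry-in 0); try U=2, so U=2.
Step 3. [col 1: I + U ≡ O (mod 10)] column 1: given U=2, O=3, carry-in 0, and digits 2,3 already taken and all letters distinct, I+U≡O (mod 10) forces I=1. So I=1.
Step 4. [col 2: K + Q ≡ U (mod 10)] column 2 (K + Q ≡ U (mod 10), carry-in 0) doesn't pin Q yet; pick Q=7 and continue ⇒ Q=7.
Step 5. [col 2: K + Q ≡ U (mod 10)] in column 2 we have K+Q≡U with carry-in 0; given Q=7, U=2 and digits 1,2,3,7 already taken and all letters distinct, that pins K to 5. So K=5.
Step 6. [col 3: Q + I ≡ W (mod 10)] in column 3 we have Q+I≡W with carry-in 1; given Q=7, I=1 and digits 1,2,3,5,7 already taken and all letters distinct, that pins W to 9 ⇒ W=9.
Step 7. [col 4: U + E ≡ R (mod 10)] column 4 (U + E ≡ R (mod 10), carry-in 0) doesn't pin R yet; pick R=0 and continue. So R=0.
Step 8. [col 4: U + E ≡ R (mod 10)] from column 4 (U=2, R=0, carry-in 0, digits 0,1,2,3,5,7,9 already taken and all letters distinct): E must equal 8 ⇒ E=8.

Answer: E=8, I=1, K=5, O=3, Q=7, R=0, U=2, W=9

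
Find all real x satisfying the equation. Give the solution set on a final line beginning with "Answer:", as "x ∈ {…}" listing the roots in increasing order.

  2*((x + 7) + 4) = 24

Step 1. [2*((x + 7) + 4) = 24] 2·(inner) — divide through by 2, so div: (x + 7) + 4 = 12.
Step 2. [(x + 7) + 4 = 12] +4 is outermost — subtract 4 both sides. So sub: x + 7 = 8.
Step 3. [x + 7 = 8] +7 is outermost — subtract 7 both sides. So sub: x = 1.

Answer: x ∈ {1}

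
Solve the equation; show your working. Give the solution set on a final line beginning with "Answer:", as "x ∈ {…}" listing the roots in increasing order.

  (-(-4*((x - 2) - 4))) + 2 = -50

Step 1. [(-(-4*((x - 2) - 4))) + 2 = -50] the outer +2 inverts by subtracting 2 ⇒ sub: -(-4*((x - 2) - 4)) = -52.
Step 2. [-(-4*((x - 2) - 4)) = -52] leading − — multiply by −1. So neg: -4*((x - 2) - 4) = 52.
Step 3. [-4*((x - 2) - 4) = 52] -4 out front; divide by -4, so div: (x - 2) - 4 = -13.
Step 4. [(x - 2) - 4 = -13] peel the -4: add 4 from each side. So sub: x - 2 = -9.
Step 5. [x - 2 = -9] 2 comes off first (add 2) ⇒ sub: x = -7.

Answer: x ∈ {-7}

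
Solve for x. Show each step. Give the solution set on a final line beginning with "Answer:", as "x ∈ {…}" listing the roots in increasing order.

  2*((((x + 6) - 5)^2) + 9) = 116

Step 1. [2*((((x + 6) - 5)^2) + 9) = 116] leading coefficient 2: divide by 2, so div: (((x + 6) - 5)^2) + 9 = 58.
Step 2. [(((x + 6) - 5)^2) + 9 = 58] 9 comes off first (subtract 9), so sub: ((x + 6) - 5)^2 = 49.
Step 3. [((x + 6) - 5)^2 = 49] LHS squared, RHS 49 ≥ 0: apply √ (±) ⇒ sqrt: (x + 6) - 5 = 7 or -7.
Step 4. [(x + 6) - 5 = 7 or -7] add 5: x sits inside (… - 5), so sub: x + 6 = 12 or -2.
Step 5. [x + 6 = 12 or -2] peel the +6: subtract 6 from each side. So sub: x = 6 or -8.

Answer: x ∈ {-8, 6}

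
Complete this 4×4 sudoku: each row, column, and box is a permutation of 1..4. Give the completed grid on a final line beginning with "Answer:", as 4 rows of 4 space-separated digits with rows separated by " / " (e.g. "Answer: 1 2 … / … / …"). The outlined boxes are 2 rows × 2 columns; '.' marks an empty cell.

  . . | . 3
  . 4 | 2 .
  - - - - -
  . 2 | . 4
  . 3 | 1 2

Step 1. [r3c1∈{1}] r3c1's peers cover all but 1 ⇒ r3c1=1.
Step 2. [r3c3∈{3}] only 3 remains possible at r3c3. So r3c3=3.
Step 3. [r2c4∈{1}] r2c4 is down to just 1, so r2c4=1.
Step 4. [r1c3∈{4}] nothing but 4 survives at r1c3. So r1c3=4.
Step 5. [r1c1∈{2}] r1c1 is down to just 2 ⇒ r1c1=2.
Step 6. [r1c2∈{1}] r1c2 is down to just 1. So r1c2=1.
Step 7. [r4c1∈{4}] r4c1 has the single candidate 4. So r4c1=4.
Step 8. [r2c1∈{3}] r2c1 is down to just 3 ⇒ r2c1=3.

Answer: 2 1 4 3 / 3 4 2 1 / 1 2 3 4 / 4 3 1 2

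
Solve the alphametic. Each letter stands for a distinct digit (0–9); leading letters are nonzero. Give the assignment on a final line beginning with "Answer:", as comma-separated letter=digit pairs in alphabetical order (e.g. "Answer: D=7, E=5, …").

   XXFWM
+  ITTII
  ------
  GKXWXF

Step 1. [col 1: M + I ≡ F (mod 10)] no forcing yet in column 1 (carry-in 0); M=4 is free and consistent — try it. So M=4.
Step 2. [col 1: M + I ≡ F (mod 10)] several values work for F in column 1 (M + I ≡ F (mod 10), carry-in 0); try F=6. So F=6.
Step 3. [G] adding two 5-digit numbers gives at most 5+1 digits, and here it does — G is that final carry and must be 1 ⇒ G=1.
Step 4. [col 1: M + I ≡ F (mod 10)] in column 1 we have M+I≡F with carry-in 0; given M=4, F=6 and digits 1,4,6 already taken and all letters distinct, that pins I to 2, so I=2.
Step 5. [col 2: W + I ≡ X (mod 10)] several values work for W in column 2 (W + I ≡ X (mod 10), carry-in 0); try W=5. So W=5.
Step 6. [col 2: W + I ≡ X (mod 10)] in column 2 we have W+I≡X with carry-in 0; given W=5, I=2 and digits 1,2,4,5,6 already taken and all letters distinct, that pins X to 7 ⇒ X=7.
Step 7. [col 3: F + T ≡ W (mod 10)] column 3 reads F+T+carry(0)=W with F=6, W=5; with digits 1,2,4,5,6,7 already taken and all letters distinct, the only value for T is 9 ⇒ T=9.
Step 8. [col 5: X + I ≡ K (mod 10)] column 5 reads X+I+carry(1)=K with X=7, I=2; with digits 1,2,4,5,6,7,9 already taken and all letters distinct, the only value for K is 0, so K=0.

Answer: F=6, G=1, I=2, K=0, M=4, T=9, W=5, X=7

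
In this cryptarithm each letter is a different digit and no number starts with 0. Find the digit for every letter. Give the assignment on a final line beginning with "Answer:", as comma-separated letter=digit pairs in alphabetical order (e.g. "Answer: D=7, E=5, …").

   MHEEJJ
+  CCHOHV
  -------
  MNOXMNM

Step 1. [col 1: J + V ≡ M (mod 10)] V=6 is one option consistent with column 1 (J + V ≡ M (mod 10), carry-in 0) — take it, so V=6.
Step 2. [col 1: J + V ≡ M (mod 10)] column 1 (J + V ≡ M (mod 10), carry-in 0) doesn't pin J yet; pick J=5 and continue. So J=5.
Step 3. [col 1: J + V ≡ M (mod 10)] in column 1 we have J+V≡M with carry-in 0; given J=5, V=6 and digits 5,6 already taken and all letters distinct, that pins M to 1 ⇒ M=1.
Step 4. [col 2: J + H ≡ N (mod 10)] H=4 is one option consistent with column 2 (J + H ≡ N (mod 10), carry-in 1) — take it, so H=4.
Step 5. [col 2: J + H ≡ N (mod 10)] from column 2 (J=5, H=4, carry-in 1, digits 1,4,5,6 already taken and all letters distinct): N must equal 0 ⇒ N=0.
Step 6. [col 3: E + O ≡ M (mod 10)] E=7 is one option consistent with column 3 (E + O ≡ M (mod 10), carry-in 1) — take it, so E=7.
Step 7. [col 3: E + O ≡ M (mod 10)] column 3: given E=7, M=1, carry-in 1, and digits 0,1,4,5,6,7 already taken and all letters distinct, E+O≡M (mod 10) forces O=3 ⇒ O=3.
Step 8. [col 4: E + H ≡ X (mod 10)] column 4 reads E+H+carry(1)=X with E=7, H=4; with digits 0,1,3,4,5,6,7 already taken and all letters distinct, the only value for X is 2. So X=2.
Step 9. [col 5: H + C ≡ O (mod 10)] column 5 reads H+C+carry(1)=O with H=4, O=3; with digits 0,1,2,3,4,5,6,7 already taken and all letters distinct, the only value for C is 8. So C=8.

Answer: C=8, E=7, H=4, J=5, M=1, N=0, O=3, V=6, X=2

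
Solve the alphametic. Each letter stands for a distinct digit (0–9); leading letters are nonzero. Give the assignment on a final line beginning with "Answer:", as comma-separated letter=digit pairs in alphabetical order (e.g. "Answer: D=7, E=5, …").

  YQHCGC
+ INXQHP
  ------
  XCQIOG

Step 1. [col 1: C + P ≡ G (mod 10)] no forcing yet in column 1 (carry-in 0); C=7 is free and consistent — try it ⇒ C=7.
Step 2. [col 1: C + P ≡ G (mod 10)] G=0 is one option consistent with column 1 (C + P ≡ G (mod 10), carry-in 0) — take it. So G=0.
Step 3. [col 1: C + P ≡ G (mod 10)] column 1 reads C+P+carry(0)=G with C=7, G=0; with digits 0,7 already taken and all letters distinct, the only value for P is 3. So P=3.
Step 4. [col 2: G + H ≡ O (mod 10)] several values work for H in column 2 (G + H ≡ O (mod 10), carry-in 1); try H=8 ⇒ H=8.
Step 5. [col 2: G + H ≡ O (mod 10)] column 2: given G=0, H=8, carry-in 1, and digits 0,3,7,8 already taken and all letters distinct, G+H≡O (mod 10) forces O=9 ⇒ O=9.
Step 6. [col 3: C + Q ≡ I (mod 10)] no forcing yet in column 3 (carry-in 0); I=2 is free and consistent — try it, so I=2.
Step 7. [col 3: C + Q ≡ I (mod 10)] from column 3 (C=7, I=2, carry-in 0, digits 0,2,3,7,8,9 already taken and all letters distinct): Q must equal 5, so Q=5.
Step 8. [col 4: H + X ≡ Q (mod 10)] column 4 reads H+X+carry(1)=Q with H=8, Q=5; with digits 0,2,3,5,7,8,9 already taken and all letters distinct, the only value for X is 6. So X=6.
Step 9. [col 5: Q + N ≡ C (mod 10)] in column 5 we have Q+N≡C with carry-in 1; given Q=5, C=7 and digits 0,2,3,5,6,7,8,9 already taken and all letters distinct, that pins N to 1 ⇒ N=1.
Step 10. [col 6: Y + I ≡ X (mod 10)] in column 6 we have Y+I≡X with carry-in 0; given I=2, X=6 and digits 0,1,2,3,5,6,7,8,9 already taken and all letters distinct, that pins Y to 4, so Y=4.

Answer: C=7, G=0, H=8, I=2, N=1, O=9, P=3, Q=5, X=6, Y=4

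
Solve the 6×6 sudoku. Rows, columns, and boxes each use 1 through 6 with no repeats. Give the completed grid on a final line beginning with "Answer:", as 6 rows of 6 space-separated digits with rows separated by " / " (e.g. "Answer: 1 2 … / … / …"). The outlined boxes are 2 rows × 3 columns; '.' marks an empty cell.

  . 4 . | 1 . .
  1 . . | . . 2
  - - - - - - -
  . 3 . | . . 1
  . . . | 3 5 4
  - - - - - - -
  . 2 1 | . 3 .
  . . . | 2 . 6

Step 1. [r1c5∈{6}] r1c5 has the single candidate 6, so r1c5=6.
Step 2. [r2c3∈{3,5,6}] 3 has one home in row 2: r2c3. So r2c3=3.
Step 3. [r5c1∈{4,5,6}] in row 5, 6 fits only at r5c1. So r5c1=6.
Step 4. [r4c1∈{2}] only 2 remains possible at r4c1, so r4c1=2.
Step 5. [r1c1∈{5}] nothing but 5 survives at r1c1. So r1c1=5.
Step 6. [r3c3∈{4,5,6}] 5 has one home in row 3: r3c3 ⇒ r3c3=5.
Step 7. [r5c4∈{4,5}] across row 5, 4 lands solely at r5c4. So r5c4=4.
Step 8. [r6c1∈{3,4}] across row 6, 3 lands solely at r6c1. So r6c1=3.
Step 9. [r2c2∈{6}] nothing but 6 survives at r2c2 ⇒ r2c2=6.
Step 10. [r1c6∈{3}] r1c6's peers cover all but 3, so r1c6=3.
Step 11. [r4c2∈{1}] r4c2 is down to just 1. So r4c2=1.
Step 12. [r4c3∈{6}] r4c3's peers cover all but 6. So r4c3=6.
Step 13. [r2c4∈{5}] r2c4 has the single candidate 5. So r2c4=5.
Step 14. [r5c6∈{5}] nothing but 5 survives at r5c6. So r5c6=5.
Step 15. [r3c4∈{6}] r3c4 is down to just 6 ⇒ r3c4=6.
Step 16. [r6c3∈{4}] nothing but 4 survives at r6c3. So r6c3=4.
Step 17. [r1c3∈{2}] r1c3 has the single candidate 2, so r1c3=2.
Step 18. [r6c5∈{1}] nothing but 1 survives at r6c5, so r6c5=1.
Step 19. [r6c2∈{5}] nothing but 5 survives at r6c2 ⇒ r6c2=5.
Step 20. [r3c5∈{2}] r3c5's peers cover all but 2, so r3c5=2.
Step 21. [r2c5∈{4}] nothing but 4 survives at r2c5 ⇒ r2c5=4.
Step 22. [r3c1∈{4}] r3c1 is down to just 4. So r3c1=4.

Answer: 5 4 2 1 6 3 / 1 6 3 5 4 2 / 4 3 5 6 2 1 / 2 1 6 3 5 4 / 6 2 1 4 3 5 / 3 5 4 2 1 6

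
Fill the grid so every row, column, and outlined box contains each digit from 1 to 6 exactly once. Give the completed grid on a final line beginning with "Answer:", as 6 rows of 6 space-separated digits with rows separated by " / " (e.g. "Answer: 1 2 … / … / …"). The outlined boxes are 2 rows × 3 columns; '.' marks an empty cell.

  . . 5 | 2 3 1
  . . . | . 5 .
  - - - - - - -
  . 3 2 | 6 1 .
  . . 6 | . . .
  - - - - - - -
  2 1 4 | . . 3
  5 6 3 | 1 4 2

Step 1. [r3c1∈{4}] r3c1 has the single candidate 4. So r3c1=4.
Step 2. [r2c4∈{4}] r2c4 has the single candidate 4 ⇒ r2c4=4.
Step 3. [r3c6∈{5}] r3c6 is down to just 5. So r3c6=5.
Step 4. [r2c1∈{1,3,6}] across row 2, 3 lands solely at r2c1. So r2c1=3.
Step 5. [r1c2∈{4}] r1c2 has the single candidate 4. So r1c2=4.
Step 6. [r4c4∈{3}] r4c4 is down to just 3. So r4c4=3.
Step 7. [r4c5∈{2}] r4c5 has the single candidate 2 ⇒ r4c5=2.
Step 8. [r5c4∈{5}] only 5 remains possible at r5c4. So r5c4=5.
Step 9. [r4c1∈{1}] only 1 remains possible at r4c1 ⇒ r4c1=1.
Step 10. [r2c2∈{2}] r2c2 has the single candidate 2 ⇒ r2c2=2.
Step 11. [r2c3∈{1}] only 1 remains possible at r2c3. So r2c3=1.
Step 12. [r2c6∈{6}] r2c6 is down to just 6 ⇒ r2c6=6.
Step 13. [r4c6∈{4}] r4c6 is down to just 4, so r4c6=4.
Step 14. [r5c5∈{6}] only 6 remains possible at r5c5. So r5c5=6.
Step 15. [r4c2∈{5}] r4c2 is down to just 5, so r4c2=5.
Step 16. [r1c1∈{6}] r1c1 has the single candidate 6 ⇒ r1c1=6.

Answer: 6 4 5 2 3 1 / 3 2 1 4 5 6 / 4 3 2 6 1 5 / 1 5 6 3 2 4 / 2 1 4 5 6 3 / 5 6 3 1 4 2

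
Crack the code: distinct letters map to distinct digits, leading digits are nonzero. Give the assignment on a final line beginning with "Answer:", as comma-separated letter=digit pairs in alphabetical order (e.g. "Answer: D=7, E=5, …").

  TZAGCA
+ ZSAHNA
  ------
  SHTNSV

Step 1. [col 1: A + A ≡ V (mod 10)] several values work for A in column 1 (A + A ≡ V (mod 10), carry-in 0); try A=5 ⇒ A=5.
Step 2. [col 1: A + A ≡ V (mod 10)] from column 1 (A=5, carry-in 0, digits 5 already taken and all letters distinct): V must equal 0 ⇒ V=0.
Step 3. [col 2: C + N ≡ S (mod 10)] column 2 (C + N ≡ S (mod 10), carry-in 1) doesn't pin N yet; pick N=4 and continue. So N=4.
Step 4. [col 2: C + N ≡ S (mod 10)] several values work for S in column 2 (C + N ≡ S (mod 10), carry-in 1); try S=3, so S=3.
Step 5. [col 2: C + N ≡ S (mod 10)] column 2: given N=4, S=3, carry-in 1, and digits 0,3,4,5 already taken and all letters distinct, C+N≡S (mod 10) forces C=8. So C=8.
Step 6. [col 3: G + H ≡ N (mod 10)] column 3 (G + H ≡ N (mod 10), carry-in 1) doesn't pin G yet; pick G=7 and continue, so G=7.
Step 7. [col 3: G + H ≡ N (mod 10)] column 3 reads G+H+carry(1)=N with G=7, N=4; with digits 0,3,4,5,7,8 already taken and all letters distinct, the only value for H is 6, so H=6.
Step 8. [col 4: A + A ≡ T (mod 10)] column 4 reads A+A+carry(1)=T with A=5; with digits 0,3,4,5,6,7,8 already taken and all letters distinct, the only value for T is 1, so T=1.
Step 9. [col 5: Z + S ≡ H (mod 10)] from column 5 (S=3, H=6, carry-in 1, digits 0,1,3,4,5,6,7,8 already taken and all letters distinct): Z must equal 2 ⇒ Z=2.

Answer: A=5, C=8, G=7, H=6, N=4, S=3, T=1, V=0, Z=2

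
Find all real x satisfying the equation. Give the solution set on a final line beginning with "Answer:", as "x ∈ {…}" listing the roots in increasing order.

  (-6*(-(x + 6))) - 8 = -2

Step 1. [(-6*(-(x + 6))) - 8 = -2] the outer -8 inverts by adding 8, so sub: -6*(-(x + 6)) = 6.
Step 2. [-6*(-(x + 6)) = 6] -6·(inner) — divide through by -6 ⇒ div: -(x + 6) = -1.
Step 3. [-(x + 6) = -1] leading − — multiply by −1, so neg: x + 6 = 1.
Step 4. [x + 6 = 1] subtract 6: x sits inside (… + 6), so sub: x = -5.

Answer: x ∈ {-5}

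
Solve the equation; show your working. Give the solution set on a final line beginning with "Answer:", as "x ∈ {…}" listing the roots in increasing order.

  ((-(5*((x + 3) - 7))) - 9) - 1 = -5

Step 1. [((-(5*((x + 3) - 7))) - 9) - 1 = -5] -1 is outermost — add 1 both sides ⇒ sub: (-(5*((x + 3) - 7))) - 9 = -4.
Step 2. [(-(5*((x + 3) - 7))) - 9 = -4] the outer -9 inverts by adding 9, so sub: -(5*((x + 3) - 7)) = 5.
Step 3. [-(5*((x + 3) - 7)) = 5] leading − — multiply by −1, so neg: 5*((x + 3) - 7) = -5.
Step 4. [5*((x + 3) - 7) = -5] 5 out front; divide by 5 ⇒ div: (x + 3) - 7 = -1.
Step 5. [(x + 3) - 7 = -1] -7 is outermost — add 7 both sides ⇒ sub: x + 3 = 6.
Step 6. [x + 3 = 6] +3 is outermost — subtract 3 both sides ⇒ sub: x = 3.

Answer: x ∈ {3}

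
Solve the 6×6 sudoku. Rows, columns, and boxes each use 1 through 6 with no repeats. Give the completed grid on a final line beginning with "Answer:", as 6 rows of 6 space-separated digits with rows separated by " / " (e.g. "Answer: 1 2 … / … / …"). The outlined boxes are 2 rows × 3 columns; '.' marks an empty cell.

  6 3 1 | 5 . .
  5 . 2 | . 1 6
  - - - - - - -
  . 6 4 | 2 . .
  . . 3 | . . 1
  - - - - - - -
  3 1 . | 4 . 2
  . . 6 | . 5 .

Step 1. [r4c5∈{4,6}] across row 4, 4 lands solely at r4c5, so r4c5=4.
Step 2. [r6c1∈{2,4}] r6c1 is the only open cell in col 1 admitting 4 ⇒ r6c1=4.
Step 3. [r6c6∈{3}] nothing but 3 survives at r6c6, so r6c6=3.
Step 4. [r6c2∈{2}] only 2 remains possible at r6c2. So r6c2=2.
Step 5. [r5c3∈{5}] r5c3 is down to just 5 ⇒ r5c3=5.
Step 6. [r3c5∈{3}] r3c5 is down to just 3 ⇒ r3c5=3.
Step 7. [r2c4∈{3}] r2c4's peers cover all but 3 ⇒ r2c4=3.
Step 8. [r6c4∈{1}] r6c4 has the single candidate 1, so r6c4=1.
Step 9. [r4c4∈{6}] r4c4 has the single candidate 6, so r4c4=6.
Step 10. [r2c2∈{4}] r2c2 is down to just 4 ⇒ r2c2=4.
Step 11. [r4c2∈{5}] only 5 remains possible at r4c2. So r4c2=5.
Step 12. [r5c5∈{6}] nothing but 6 survives at r5c5. So r5c5=6.
Step 13. [r4c1∈{2}] r4c1 is down to just 2. So r4c1=2.
Step 14. [r1c5∈{2}] only 2 remains possible at r1c5 ⇒ r1c5=2.
Step 15. [r1c6∈{4}] r1c6 is down to just 4, so r1c6=4.
Step 16. [r3c6∈{5}] r3c6's peers cover all but 5 ⇒ r3c6=5.
Step 17. [r3c1∈{1}] r3c1 is down to just 1. So r3c1=1.

Answer: 6 3 1 5 2 4 / 5 4 2 3 1 6 / 1 6 4 2 3 5 / 2 5 3 6 4 1 / 3 1 5 4 6 2 / 4 2 6 1 5 3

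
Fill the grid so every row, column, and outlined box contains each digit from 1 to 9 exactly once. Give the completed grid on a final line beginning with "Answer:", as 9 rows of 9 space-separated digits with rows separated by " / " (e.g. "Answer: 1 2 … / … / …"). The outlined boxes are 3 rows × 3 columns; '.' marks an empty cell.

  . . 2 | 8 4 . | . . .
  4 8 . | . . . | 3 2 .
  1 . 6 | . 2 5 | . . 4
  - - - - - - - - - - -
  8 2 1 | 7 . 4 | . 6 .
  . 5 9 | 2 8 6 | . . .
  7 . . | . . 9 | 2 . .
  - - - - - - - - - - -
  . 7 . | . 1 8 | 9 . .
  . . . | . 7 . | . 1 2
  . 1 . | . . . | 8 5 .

Step 1. [r8c6∈{3}] only 3 remains possible at r8c6. So r8c6=3.
Step 2. [r5c1∈{3}] r5c1's peers cover all but 3 ⇒ r5c1=3.
Step 3. [r3c7∈{7}] r3c7 has the single candidate 7 ⇒ r3c7=7.
Step 4. [r6c3∈{4}] r6c3 has the single candidate 4. So r6c3=4.
Step 5. [r1c8∈{9}] only 9 remains possible at r1c8, so r1c8=9.
Step 6. [r1c1∈{5}] r1c1's peers cover all but 5, so r1c1=5.
Step 7. [r9c4∈{4,6,9}] in row 9, 4 fits only at r9c4, so r9c4=4.
Step 8. [r6c4∈{1,3,5}] box 5 places 1 nowhere but r6c4, so r6c4=1.
Step 9. [r2c9∈{1,5,6}] in row 2, 5 fits only at r2c9 ⇒ r2c9=5.
Step 10. [r3c2∈{3,9}] r3c2 is the only open cell in box 1 admitting 9. So r3c2=9.
Step 11. [r7c8∈{3,4}] in row 7, 4 fits only at r7c8, so r7c8=4.
Step 12. [r8c7∈{6}] r8c7 has the single candidate 6 ⇒ r8c7=6.
Step 13. [r7c9∈{3}] r7c9 is down to just 3 ⇒ r7c9=3.
Step 14. [r1c7∈{1}] r1c7 has the single candidate 1, so r1c7=1.
Step 15. [r6c5∈{3,5}] r6c5 is the only open cell in row 6 admitting 5. So r6c5=5.
Step 16. [r7c3∈{5}] r7c3's peers cover all but 5 ⇒ r7c3=5.
Step 17. [r7c4∈{6}] r7c4 is down to just 6 ⇒ r7c4=6.
Step 18. [r9c5∈{9}] nothing but 9 survives at r9c5 ⇒ r9c5=9.
Step 19. [r5c8∈{7}] r5c8's peers cover all but 7. So r5c8=7.
Step 20. [r2c6∈{1,7}] r2c6 is the only open cell in row 2 admitting 1. So r2c6=1.
Step 21. [r6c9∈{8}] only 8 remains possible at r6c9 ⇒ r6c9=8.
Step 22. [r7c1∈{2}] nothing but 2 survives at r7c1, so r7c1=2.
Step 23. [r9c9∈{7}] r9c9 has the single candidate 7, so r9c9=7.
Step 24. [r5c9∈{1}] r5c9's peers cover all but 1. So r5c9=1.
Step 25. [r4c7∈{5}] r4c7's peers cover all but 5. So r4c7=5.
Step 26. [r2c5∈{6}] nothing but 6 survives at r2c5, so r2c5=6.
Step 27. [r2c4∈{9}] r2c4 is down to just 9. So r2c4=9.
Step 28. [r5c7∈{4}] only 4 remains possible at r5c7, so r5c7=4.
Step 29. [r2c3∈{7}] r2c3 is down to just 7, so r2c3=7.
Step 30. [r9c1∈{6}] only 6 remains possible at r9c1. So r9c1=6.
Step 31. [r1c6∈{7}] r1c6's peers cover all but 7 ⇒ r1c6=7.
Step 32. [r1c2∈{3}] nothing but 3 survives at r1c2. So r1c2=3.
Step 33. [r8c3∈{8}] r8c3's peers cover all but 8, so r8c3=8.
Step 34. [r9c6∈{2}] only 2 remains possible at r9c6 ⇒ r9c6=2.
Step 35. [r6c2∈{6}] r6c2's peers cover all but 6. So r6c2=6.
Step 36. [r8c4∈{5}] r8c4 has the single candidate 5, so r8c4=5.
Step 37. [r4c9∈{9}] r4c9 is down to just 9. So r4c9=9.
Step 38. [r9c3∈{3}] r9c3 is down to just 3. So r9c3=3.
Step 39. [r8c1∈{9}] r8c1 is down to just 9, so r8c1=9.
Step 40. [r6c8∈{3}] r6c8 has the single candidate 3, so r6c8=3.
Step 41. [r3c8∈{8}] nothing but 8 survives at r3c8 ⇒ r3c8=8.
Step 42. [r1c9∈{6}] r1c9's peers cover all but 6, so r1c9=6.
Step 43. [r8c2∈{4}] r8c2 has the single candidate 4. So r8c2=4.
Step 44. [r4c5∈{3}] r4c5 has the single candidate 3. So r4c5=3.
Step 45. [r3c4∈{3}] r3c4's peers cover all but 3. So r3c4=3.

Answer: 5 3 2 8 4 7 1 9 6 / 4 8 7 9 6 1 3 2 5 / 1 9 6 3 2 5 7 8 4 / 8 2 1 7 3 4 5 6 9 / 3 5 9 2 8 6 4 7 1 / 7 6 4 1 5 9 2 3 8 / 2 7 5 6 1 8 9 4 3 / 9 4 8 5 7 3 6 1 2 / 6 1 3 4 9 2 8 5 7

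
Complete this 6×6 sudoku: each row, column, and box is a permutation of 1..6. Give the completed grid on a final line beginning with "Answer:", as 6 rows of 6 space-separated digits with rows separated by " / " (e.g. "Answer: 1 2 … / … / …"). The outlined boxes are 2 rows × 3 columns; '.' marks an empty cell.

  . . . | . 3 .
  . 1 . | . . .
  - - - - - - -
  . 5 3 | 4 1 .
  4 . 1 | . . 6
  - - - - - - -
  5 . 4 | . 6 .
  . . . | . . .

Step 1. [r3c6∈{2}] r3c6 is down to just 2, so r3c6=2.
Step 2. [r6c1∈{1,2,3,6}] across col 1, 1 lands solely at r6c1. So r6c1=1.
Step 3. [r4c2∈{2}] r4c2 is down to just 2. So r4c2=2.
Step 4. [r5c4∈{1,2,3}] in row 5, 2 fits only at r5c4. So r5c4=2.
Step 5. [r2c5∈{2,4,5}] r2c5 is the only open cell in col 5 admitting 2, so r2c5=2.
Step 6. [r1c4∈{1,5,6}] col 4 places 1 nowhere but r1c4 ⇒ r1c4=1.
Step 7. [r2c4∈{5,6}] r2c4 is the only open cell in col 4 admitting 6, so r2c4=6.
Step 8. [r2c6∈{4,5}] 4 has one home in row 2: r2c6 ⇒ r2c6=4.
Step 9. [r6c3∈{2,6}] 2 has one home in row 6: r6c3, so r6c3=2.
Step 10. [r1c3∈{5,6}] across col 3, 6 lands solely at r1c3, so r1c3=6.
Step 11. [r4c4∈{3,5}] in row 4, 3 fits only at r4c4. So r4c4=3.
Step 12. [r6c4∈{5}] r6c4 is down to just 5, so r6c4=5.
Step 13. [r6c6∈{3}] only 3 remains possible at r6c6. So r6c6=3.
Step 14. [r6c5∈{4}] only 4 remains possible at r6c5, so r6c5=4.
Step 15. [r2c3∈{5}] only 5 remains possible at r2c3 ⇒ r2c3=5.
Step 16. [r5c2∈{3}] nothing but 3 survives at r5c2, so r5c2=3.
Step 17. [r2c1∈{3}] nothing but 3 survives at r2c1, so r2c1=3.
Step 18. [r3c1∈{6}] r3c1's peers cover all but 6, so r3c1=6.
Step 19. [r4c5∈{5}] r4c5 is down to just 5 ⇒ r4c5=5.
Step 20. [r5c6∈{1}] r5c6's peers cover all but 1 ⇒ r5c6=1.
Step 21. [r1c2∈{4}] r1c2's peers cover all but 4. So r1c2=4.
Step 22. [r1c1∈{2}] r1c1's peers cover all but 2 ⇒ r1c1=2.
Step 23. [r1c6∈{5}] r1c6 is down to just 5 ⇒ r1c6=5.
Step 24. [r6c2∈{6}] nothing but 6 survives at r6c2 ⇒ r6c2=6.

Answer: 2 4 6 1 3 5 / 3 1 5 6 2 4 / 6 5 3 4 1 2 / 4 2 1 3 5 6 / 5 3 4 2 6 1 / 1 6 2 5 4 3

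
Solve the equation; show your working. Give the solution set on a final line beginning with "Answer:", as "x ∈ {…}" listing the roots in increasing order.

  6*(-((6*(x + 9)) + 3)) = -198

Step 1. [6*(-((6*(x + 9)) + 3)) = -198] leading coefficient 6: divide by 6. So div: -((6*(x + 9)) + 3) = -33.
Step 2. [-((6*(x + 9)) + 3) = -33] LHS negated; negate both sides, so neg: (6*(x + 9)) + 3 = 33.
Step 3. [(6*(x + 9)) + 3 = 33] peel the +3: subtract 3 from each side, so sub: 6*(x + 9) = 30.
Step 4. [6*(x + 9) = 30] 6·(inner) — divide through by 6, so div: x + 9 = 5.
Step 5. [x + 9 = 5] +9 is outermost — subtract 9 both sides, so sub: x = -4.

Answer: x ∈ {-4}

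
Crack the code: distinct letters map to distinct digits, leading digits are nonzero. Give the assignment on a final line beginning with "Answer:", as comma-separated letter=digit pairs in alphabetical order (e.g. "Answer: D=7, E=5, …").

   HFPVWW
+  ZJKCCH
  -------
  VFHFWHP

Step 1. [col 1: W + H ≡ P (mod 10)] no forcing yet in column 1 (carry-in 0); H=5 is free and consistent — try it, so H=5.
Step 2. [col 1: W + H ≡ P (mod 10)] several values work for P in column 1 (W + H ≡ P (mod 10), carry-in 0); try P=8, so P=8.
Step 3. [V] the sum has 7 digits but both addends have 6; that extra leading digit V is the final carry, namely 1 ⇒ V=1.
Step 4. [col 1: W + H ≡ P (mod 10)] column 1: given H=5, P=8, carry-in 0, and digits 1,5,8 already taken and all letters distinct, W+H≡P (mod 10) forces W=3. So W=3.
Step 5. [col 2: W + C ≡ H (mod 10)] in column 2 we have W+C≡H with carry-in 0; given W=3, H=5 and digits 1,3,5,8 already taken and all letters distinct, that pins C to 2. So C=2.
Step 6. [col 4: P + K ≡ F (mod 10)] F=4 is one option consistent with column 4 (P + K ≡ F (mod 10), carry-in 0) — take it. So F=4.
Step 7. [col 4: P + K ≡ F (mod 10)] from column 4 (P=8, F=4, carry-in 0, digits 1,2,3,4,5,8 already taken and all letters distinct): K must equal 6 ⇒ K=6.
Step 8. [col 5: F + J ≡ H (mod 10)] column 5 reads F+J+carry(1)=H with F=4, H=5; with digits 1,2,3,4,5,6,8 already taken and all letters distinct, the only value for J is 0 ⇒ J=0.
Step 9. [col 6: H + Z ≡ F (mod 10)] in column 6 we have H+Z≡F with carry-in 0; given H=5, F=4 and digits 0,1,2,3,4,5,6,8 already taken and all letters distinct, that pins Z to 9 ⇒ Z=9.

Answer: C=2, F=4, H=5, J=0, K=6, P=8, V=1, W=3, Z=9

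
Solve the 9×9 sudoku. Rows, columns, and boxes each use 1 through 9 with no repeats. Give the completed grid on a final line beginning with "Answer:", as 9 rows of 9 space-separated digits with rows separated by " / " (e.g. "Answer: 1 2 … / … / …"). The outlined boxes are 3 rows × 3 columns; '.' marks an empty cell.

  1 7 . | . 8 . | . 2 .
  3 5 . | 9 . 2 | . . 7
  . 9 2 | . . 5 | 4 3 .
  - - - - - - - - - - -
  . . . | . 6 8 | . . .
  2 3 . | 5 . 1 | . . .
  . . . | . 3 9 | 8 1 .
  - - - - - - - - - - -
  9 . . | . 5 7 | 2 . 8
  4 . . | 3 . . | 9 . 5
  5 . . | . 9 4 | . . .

Step 1. [r5c3∈{4,6,7,8,9}] row 5 places 8 nowhere but r5c3, so r5c3=8.
Step 2. [r8c6∈{6}] r8c6 has the single candidate 6. So r8c6=6.
Step 3. [r4c3∈{1,4,5,7,9}] across col 3, 9 lands solely at r4c3 ⇒ r4c3=9.
Step 4. [r7c4∈{1}] nothing but 1 survives at r7c4, so r7c4=1.
Step 5. [r4c1∈{7}] only 7 remains possible at r4c1 ⇒ r4c1=7.
Step 6. [r7c2∈{6}] r7c2 has the single candidate 6. So r7c2=6.
Step 7. [r6c4∈{2,4,7}] r6c4 is the only open cell in row 6 admitting 7, so r6c4=7.
Step 8. [r5c5∈{4}] r5c5's peers cover all but 4 ⇒ r5c5=4.
Step 9. [r8c8∈{7}] only 7 remains possible at r8c8. So r8c8=7.
Step 10. [r9c8∈{6}] only 6 remains possible at r9c8 ⇒ r9c8=6.
Step 11. [r6c2∈{4}] nothing but 4 survives at r6c2 ⇒ r6c2=4.
Step 12. [r6c1∈{6}] r6c1 is down to just 6 ⇒ r6c1=6.
Step 13. [r8c2∈{1,2,8}] in row 8, 8 fits only at r8c2 ⇒ r8c2=8.
Step 14. [r4c9∈{2,3,4}] in col 9, 4 fits only at r4c9. So r4c9=4.
Step 15. [r9c9∈{1,3}] in col 9, 3 fits only at r9c9, so r9c9=3.
Step 16. [r3c9∈{1,6}] col 9 places 1 nowhere but r3c9 ⇒ r3c9=1.
Step 17. [r2c7∈{6}] r2c7 has the single candidate 6 ⇒ r2c7=6.
Step 18. [r1c3∈{4,6}] 6 has one home in col 3: r1c3 ⇒ r1c3=6.
Step 19. [r8c3∈{1}] r8c3's peers cover all but 1 ⇒ r8c3=1.
Step 20. [r1c7∈{5}] nothing but 5 survives at r1c7, so r1c7=5.
Step 21. [r9c2∈{2}] r9c2 has the single candidate 2, so r9c2=2.
Step 22. [r5c9∈{6,9}] 6 has one home in row 5: r5c9. So r5c9=6.
Step 23. [r2c5∈{1}] r2c5 is down to just 1. So r2c5=1.
Step 24. [r2c8∈{8}] r2c8's peers cover all but 8 ⇒ r2c8=8.
Step 25. [r4c8∈{5}] r4c8 is down to just 5. So r4c8=5.
Step 26. [r4c7∈{3}] r4c7 is down to just 3. So r4c7=3.
Step 27. [r9c3∈{7}] r9c3 is down to just 7 ⇒ r9c3=7.
Step 28. [r3c5∈{7}] only 7 remains possible at r3c5, so r3c5=7.
Step 29. [r1c4∈{4}] nothing but 4 survives at r1c4. So r1c4=4.
Step 30. [r6c3∈{5}] r6c3 has the single candidate 5, so r6c3=5.
Step 31. [r5c8∈{9}] nothing but 9 survives at r5c8. So r5c8=9.
Step 32. [r1c9∈{9}] nothing but 9 survives at r1c9 ⇒ r1c9=9.
Step 33. [r3c4∈{6}] nothing but 6 survives at r3c4 ⇒ r3c4=6.
Step 34. [r6c9∈{2}] only 2 remains possible at r6c9 ⇒ r6c9=2.
Step 35. [r5c7∈{7}] nothing but 7 survives at r5c7 ⇒ r5c7=7.
Step 36. [r3c1∈{8}] r3c1's peers cover all but 8. So r3c1=8.
Step 37. [r4c2∈{1}] r4c2's peers cover all but 1 ⇒ r4c2=1.
Step 38. [r4c4∈{2}] r4c4 has the single candidate 2 ⇒ r4c4=2.
Step 39. [r8c5∈{2}] r8c5 is down to just 2 ⇒ r8c5=2.
Step 40. [r2c3∈{4}] r2c3 is down to just 4 ⇒ r2c3=4.
Step 41. [r9c4∈{8}] r9c4's peers cover all but 8 ⇒ r9c4=8.
Step 42. [r7c3∈{3}] nothing but 3 survives at r7c3 ⇒ r7c3=3.
Step 43. [r7c8∈{4}] r7c8 is down to just 4. So r7c8=4.
Step 44. [r1c6∈{3}] r1c6's peers cover all but 3. So r1c6=3.
Step 45. [r9c7∈{1}] nothing but 1 survives at r9c7, so r9c7=1.

Answer: 1 7 6 4 8 3 5 2 9 / 3 5 4 9 1 2 6 8 7 / 8 9 2 6 7 5 4 3 1 / 7 1 9 2 6 8 3 5 4 / 2 3 8 5 4 1 7 9 6 / 6 4 5 7 3 9 8 1 2 / 9 6 3 1 5 7 2 4 8 / 4 8 1 3 2 6 9 7 5 / 5 2 7 8 9 4 1 6 3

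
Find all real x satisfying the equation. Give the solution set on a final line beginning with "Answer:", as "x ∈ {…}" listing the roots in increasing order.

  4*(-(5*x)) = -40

Step 1. [4*(-(5*x)) = -40] 4·(inner) — divide through by 4 ⇒ div: -(5*x) = -10.
Step 2. [-(5*x) = -10] flip signs both sides. So neg: 5*x = 10.
Step 3. [5*x = 10] 5·(inner) — divide through by 5. So div: x = 2.

Answer: x ∈ {2}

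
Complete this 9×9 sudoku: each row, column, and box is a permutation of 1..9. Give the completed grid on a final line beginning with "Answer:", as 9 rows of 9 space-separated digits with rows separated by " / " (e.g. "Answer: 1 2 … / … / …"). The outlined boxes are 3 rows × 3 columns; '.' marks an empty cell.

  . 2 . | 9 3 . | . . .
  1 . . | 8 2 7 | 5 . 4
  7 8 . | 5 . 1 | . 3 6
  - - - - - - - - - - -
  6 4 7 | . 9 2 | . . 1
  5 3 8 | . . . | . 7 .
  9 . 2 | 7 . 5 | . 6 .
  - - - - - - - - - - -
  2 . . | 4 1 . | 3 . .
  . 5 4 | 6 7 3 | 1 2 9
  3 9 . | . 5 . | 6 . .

Step 1. [r4c7∈{8}] r4c7's peers cover all but 8. So r4c7=8.
Step 2. [r1c6∈{4,6}] in box 2, 6 fits only at r1c6. So r1c6=6.
Step 3. [r7c9∈{5,7,8}] across col 9, 5 lands solely at r7c9. So r7c9=5.
Step 4. [r7c8∈{8}] nothing but 8 survives at r7c8 ⇒ r7c8=8.
Step 5. [r5c6∈{4}] nothing but 4 survives at r5c6 ⇒ r5c6=4.
Step 6. [r2c8∈{9}] nothing but 9 survives at r2c8. So r2c8=9.
Step 7. [r2c2∈{6}] nothing but 6 survives at r2c2, so r2c2=6.
Step 8. [r5c7∈{2,9}] in row 5, 9 fits only at r5c7. So r5c7=9.
Step 9. [r1c7∈{7}] nothing but 7 survives at r1c7 ⇒ r1c7=7.
Step 10. [r7c6∈{9}] r7c6's peers cover all but 9. So r7c6=9.
Step 11. [r4c8∈{5}] nothing but 5 survives at r4c8, so r4c8=5.
Step 12. [r1c9∈{8}] only 8 remains possible at r1c9 ⇒ r1c9=8.
Step 13. [r9c4∈{2}] r9c4's peers cover all but 2 ⇒ r9c4=2.
Step 14. [r7c3∈{6}] nothing but 6 survives at r7c3, so r7c3=6.
Step 15. [r6c9∈{3}] only 3 remains possible at r6c9, so r6c9=3.
Step 16. [r6c5∈{8}] only 8 remains possible at r6c5. So r6c5=8.
Step 17. [r7c2∈{7}] r7c2's peers cover all but 7, so r7c2=7.
Step 18. [r5c5∈{6}] r5c5 has the single candidate 6 ⇒ r5c5=6.
Step 19. [r3c3∈{9}] nothing but 9 survives at r3c3 ⇒ r3c3=9.
Step 20. [r1c8∈{1}] r1c8's peers cover all but 1. So r1c8=1.
Step 21. [r6c2∈{1}] r6c2 has the single candidate 1. So r6c2=1.
Step 22. [r5c4∈{1}] only 1 remains possible at r5c4. So r5c4=1.
Step 23. [r9c3∈{1}] nothing but 1 survives at r9c3. So r9c3=1.
Step 24. [r4c4∈{3}] r4c4 has the single candidate 3 ⇒ r4c4=3.
Step 25. [r1c3∈{5}] r1c3's peers cover all but 5 ⇒ r1c3=5.
Step 26. [r2c3∈{3}] r2c3's peers cover all but 3 ⇒ r2c3=3.
Step 27. [r3c7∈{2}] r3c7 is down to just 2. So r3c7=2.
Step 28. [r9c6∈{8}] r9c6's peers cover all but 8 ⇒ r9c6=8.
Step 29. [r9c9∈{7}] only 7 remains possible at r9c9. So r9c9=7.
Step 30. [r1c1∈{4}] r1c1's peers cover all but 4 ⇒ r1c1=4.
Step 31. [r9c8∈{4}] only 4 remains possible at r9c8, so r9c8=4.
Step 32. [r6c7∈{4}] only 4 remains possible at r6c7 ⇒ r6c7=4.
Step 33. [r8c1∈{8}] r8c1 has the single candidate 8. So r8c1=8.
Step 34. [r5c9∈{2}] only 2 remains possible at r5c9 ⇒ r5c9=2.
Step 35. [r3c5∈{4}] only 4 remains possible at r3c5 ⇒ r3c5=4.

Answer: 4 2 5 9 3 6 7 1 8 / 1 6 3 8 2 7 5 9 4 / 7 8 9 5 4 1 2 3 6 / 6 4 7 3 9 2 8 5 1 / 5 3 8 1 6 4 9 7 2 / 9 1 2 7 8 5 4 6 3 / 2 7 6 4 1 9 3 8 5 / 8 5 4 6 7 3 1 2 9 / 3 9 1 2 5 8 6 4 7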